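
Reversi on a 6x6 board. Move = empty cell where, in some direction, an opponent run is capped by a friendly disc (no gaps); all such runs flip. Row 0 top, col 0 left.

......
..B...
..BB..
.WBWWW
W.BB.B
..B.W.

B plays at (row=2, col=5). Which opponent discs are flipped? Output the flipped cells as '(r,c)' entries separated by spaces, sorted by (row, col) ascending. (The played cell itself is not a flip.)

Answer: (3,4) (3,5)

Derivation:
Dir NW: first cell '.' (not opp) -> no flip
Dir N: first cell '.' (not opp) -> no flip
Dir NE: edge -> no flip
Dir W: first cell '.' (not opp) -> no flip
Dir E: edge -> no flip
Dir SW: opp run (3,4) capped by B -> flip
Dir S: opp run (3,5) capped by B -> flip
Dir SE: edge -> no flip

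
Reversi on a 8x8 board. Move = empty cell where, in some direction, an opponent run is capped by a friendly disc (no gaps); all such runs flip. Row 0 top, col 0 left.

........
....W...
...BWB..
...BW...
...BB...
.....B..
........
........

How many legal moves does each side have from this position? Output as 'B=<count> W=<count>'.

-- B to move --
(0,3): flips 1 -> legal
(0,4): flips 3 -> legal
(0,5): flips 1 -> legal
(1,3): no bracket -> illegal
(1,5): flips 1 -> legal
(3,5): flips 1 -> legal
(4,5): flips 1 -> legal
B mobility = 6
-- W to move --
(1,2): flips 1 -> legal
(1,3): no bracket -> illegal
(1,5): no bracket -> illegal
(1,6): flips 1 -> legal
(2,2): flips 1 -> legal
(2,6): flips 1 -> legal
(3,2): flips 2 -> legal
(3,5): no bracket -> illegal
(3,6): flips 1 -> legal
(4,2): flips 1 -> legal
(4,5): no bracket -> illegal
(4,6): no bracket -> illegal
(5,2): flips 1 -> legal
(5,3): no bracket -> illegal
(5,4): flips 1 -> legal
(5,6): no bracket -> illegal
(6,4): no bracket -> illegal
(6,5): no bracket -> illegal
(6,6): no bracket -> illegal
W mobility = 9

Answer: B=6 W=9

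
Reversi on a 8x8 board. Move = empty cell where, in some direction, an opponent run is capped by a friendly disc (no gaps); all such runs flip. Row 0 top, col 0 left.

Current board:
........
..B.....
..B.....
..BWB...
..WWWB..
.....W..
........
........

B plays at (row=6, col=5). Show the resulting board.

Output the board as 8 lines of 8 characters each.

Place B at (6,5); scan 8 dirs for brackets.
Dir NW: first cell '.' (not opp) -> no flip
Dir N: opp run (5,5) capped by B -> flip
Dir NE: first cell '.' (not opp) -> no flip
Dir W: first cell '.' (not opp) -> no flip
Dir E: first cell '.' (not opp) -> no flip
Dir SW: first cell '.' (not opp) -> no flip
Dir S: first cell '.' (not opp) -> no flip
Dir SE: first cell '.' (not opp) -> no flip
All flips: (5,5)

Answer: ........
..B.....
..B.....
..BWB...
..WWWB..
.....B..
.....B..
........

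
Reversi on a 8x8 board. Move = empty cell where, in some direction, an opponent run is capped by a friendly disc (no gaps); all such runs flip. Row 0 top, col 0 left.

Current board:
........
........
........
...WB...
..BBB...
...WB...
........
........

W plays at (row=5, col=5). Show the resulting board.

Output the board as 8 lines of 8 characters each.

Answer: ........
........
........
...WB...
..BBW...
...WWW..
........
........

Derivation:
Place W at (5,5); scan 8 dirs for brackets.
Dir NW: opp run (4,4) capped by W -> flip
Dir N: first cell '.' (not opp) -> no flip
Dir NE: first cell '.' (not opp) -> no flip
Dir W: opp run (5,4) capped by W -> flip
Dir E: first cell '.' (not opp) -> no flip
Dir SW: first cell '.' (not opp) -> no flip
Dir S: first cell '.' (not opp) -> no flip
Dir SE: first cell '.' (not opp) -> no flip
All flips: (4,4) (5,4)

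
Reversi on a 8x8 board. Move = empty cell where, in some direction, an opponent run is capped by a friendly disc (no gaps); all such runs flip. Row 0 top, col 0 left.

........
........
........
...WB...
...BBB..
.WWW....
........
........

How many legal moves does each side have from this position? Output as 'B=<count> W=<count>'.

-- B to move --
(2,2): flips 1 -> legal
(2,3): flips 1 -> legal
(2,4): no bracket -> illegal
(3,2): flips 1 -> legal
(4,0): no bracket -> illegal
(4,1): no bracket -> illegal
(4,2): no bracket -> illegal
(5,0): no bracket -> illegal
(5,4): no bracket -> illegal
(6,0): no bracket -> illegal
(6,1): flips 1 -> legal
(6,2): flips 1 -> legal
(6,3): flips 1 -> legal
(6,4): no bracket -> illegal
B mobility = 6
-- W to move --
(2,3): no bracket -> illegal
(2,4): no bracket -> illegal
(2,5): flips 2 -> legal
(3,2): no bracket -> illegal
(3,5): flips 2 -> legal
(3,6): no bracket -> illegal
(4,2): no bracket -> illegal
(4,6): no bracket -> illegal
(5,4): no bracket -> illegal
(5,5): flips 1 -> legal
(5,6): no bracket -> illegal
W mobility = 3

Answer: B=6 W=3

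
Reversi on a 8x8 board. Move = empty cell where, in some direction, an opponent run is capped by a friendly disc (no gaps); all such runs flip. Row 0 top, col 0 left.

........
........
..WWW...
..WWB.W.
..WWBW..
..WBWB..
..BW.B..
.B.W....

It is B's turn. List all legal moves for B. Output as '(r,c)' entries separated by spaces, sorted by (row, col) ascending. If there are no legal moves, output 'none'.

Answer: (1,1) (1,2) (1,3) (1,4) (2,1) (3,1) (3,5) (4,1) (4,6) (5,1) (5,6) (6,1) (6,4)

Derivation:
(1,1): flips 2 -> legal
(1,2): flips 5 -> legal
(1,3): flips 3 -> legal
(1,4): flips 1 -> legal
(1,5): no bracket -> illegal
(2,1): flips 3 -> legal
(2,5): no bracket -> illegal
(2,6): no bracket -> illegal
(2,7): no bracket -> illegal
(3,1): flips 3 -> legal
(3,5): flips 1 -> legal
(3,7): no bracket -> illegal
(4,1): flips 2 -> legal
(4,6): flips 1 -> legal
(4,7): no bracket -> illegal
(5,1): flips 1 -> legal
(5,6): flips 1 -> legal
(6,1): flips 2 -> legal
(6,4): flips 2 -> legal
(7,2): no bracket -> illegal
(7,4): no bracket -> illegal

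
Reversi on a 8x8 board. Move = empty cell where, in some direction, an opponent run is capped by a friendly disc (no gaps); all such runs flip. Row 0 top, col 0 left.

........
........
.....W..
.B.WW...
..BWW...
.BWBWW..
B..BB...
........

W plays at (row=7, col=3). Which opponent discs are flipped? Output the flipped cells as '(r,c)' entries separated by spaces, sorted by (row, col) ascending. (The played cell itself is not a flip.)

Answer: (5,3) (6,3) (6,4)

Derivation:
Dir NW: first cell '.' (not opp) -> no flip
Dir N: opp run (6,3) (5,3) capped by W -> flip
Dir NE: opp run (6,4) capped by W -> flip
Dir W: first cell '.' (not opp) -> no flip
Dir E: first cell '.' (not opp) -> no flip
Dir SW: edge -> no flip
Dir S: edge -> no flip
Dir SE: edge -> no flip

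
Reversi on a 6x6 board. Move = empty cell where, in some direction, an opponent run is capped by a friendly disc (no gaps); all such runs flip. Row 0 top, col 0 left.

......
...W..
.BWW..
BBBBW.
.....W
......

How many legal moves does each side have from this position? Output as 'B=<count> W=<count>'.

Answer: B=7 W=6

Derivation:
-- B to move --
(0,2): no bracket -> illegal
(0,3): flips 2 -> legal
(0,4): flips 2 -> legal
(1,1): flips 1 -> legal
(1,2): flips 1 -> legal
(1,4): flips 1 -> legal
(2,4): flips 2 -> legal
(2,5): no bracket -> illegal
(3,5): flips 1 -> legal
(4,3): no bracket -> illegal
(4,4): no bracket -> illegal
(5,4): no bracket -> illegal
(5,5): no bracket -> illegal
B mobility = 7
-- W to move --
(1,0): no bracket -> illegal
(1,1): no bracket -> illegal
(1,2): no bracket -> illegal
(2,0): flips 1 -> legal
(2,4): no bracket -> illegal
(4,0): flips 1 -> legal
(4,1): flips 1 -> legal
(4,2): flips 1 -> legal
(4,3): flips 1 -> legal
(4,4): flips 1 -> legal
W mobility = 6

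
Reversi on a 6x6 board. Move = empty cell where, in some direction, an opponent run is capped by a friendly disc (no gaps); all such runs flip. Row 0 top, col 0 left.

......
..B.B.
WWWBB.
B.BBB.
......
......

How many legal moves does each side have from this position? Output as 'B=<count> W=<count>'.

-- B to move --
(1,0): flips 2 -> legal
(1,1): flips 1 -> legal
(1,3): no bracket -> illegal
(3,1): no bracket -> illegal
B mobility = 2
-- W to move --
(0,1): no bracket -> illegal
(0,2): flips 1 -> legal
(0,3): flips 1 -> legal
(0,4): no bracket -> illegal
(0,5): no bracket -> illegal
(1,1): no bracket -> illegal
(1,3): no bracket -> illegal
(1,5): no bracket -> illegal
(2,5): flips 2 -> legal
(3,1): no bracket -> illegal
(3,5): no bracket -> illegal
(4,0): flips 1 -> legal
(4,1): no bracket -> illegal
(4,2): flips 1 -> legal
(4,3): flips 1 -> legal
(4,4): flips 1 -> legal
(4,5): no bracket -> illegal
W mobility = 7

Answer: B=2 W=7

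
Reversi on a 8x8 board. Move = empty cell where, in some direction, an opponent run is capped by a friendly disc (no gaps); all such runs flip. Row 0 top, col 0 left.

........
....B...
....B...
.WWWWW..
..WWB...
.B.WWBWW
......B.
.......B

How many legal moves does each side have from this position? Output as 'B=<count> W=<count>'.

Answer: B=7 W=7

Derivation:
-- B to move --
(2,0): no bracket -> illegal
(2,1): no bracket -> illegal
(2,2): flips 1 -> legal
(2,3): no bracket -> illegal
(2,5): no bracket -> illegal
(2,6): flips 1 -> legal
(3,0): no bracket -> illegal
(3,6): no bracket -> illegal
(4,0): no bracket -> illegal
(4,1): flips 2 -> legal
(4,5): no bracket -> illegal
(4,6): flips 2 -> legal
(4,7): no bracket -> illegal
(5,2): flips 2 -> legal
(6,2): flips 1 -> legal
(6,3): no bracket -> illegal
(6,4): flips 1 -> legal
(6,5): no bracket -> illegal
(6,7): no bracket -> illegal
B mobility = 7
-- W to move --
(0,3): no bracket -> illegal
(0,4): flips 2 -> legal
(0,5): no bracket -> illegal
(1,3): flips 1 -> legal
(1,5): flips 1 -> legal
(2,3): no bracket -> illegal
(2,5): no bracket -> illegal
(4,0): no bracket -> illegal
(4,1): no bracket -> illegal
(4,5): flips 1 -> legal
(4,6): no bracket -> illegal
(5,0): no bracket -> illegal
(5,2): no bracket -> illegal
(6,0): flips 1 -> legal
(6,1): no bracket -> illegal
(6,2): no bracket -> illegal
(6,4): no bracket -> illegal
(6,5): no bracket -> illegal
(6,7): no bracket -> illegal
(7,5): flips 1 -> legal
(7,6): flips 1 -> legal
W mobility = 7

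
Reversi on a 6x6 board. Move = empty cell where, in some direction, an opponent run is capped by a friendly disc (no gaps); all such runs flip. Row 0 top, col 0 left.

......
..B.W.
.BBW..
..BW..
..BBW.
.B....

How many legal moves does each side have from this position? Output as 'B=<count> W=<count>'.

Answer: B=6 W=6

Derivation:
-- B to move --
(0,3): no bracket -> illegal
(0,4): no bracket -> illegal
(0,5): flips 2 -> legal
(1,3): flips 2 -> legal
(1,5): no bracket -> illegal
(2,4): flips 2 -> legal
(2,5): no bracket -> illegal
(3,4): flips 2 -> legal
(3,5): no bracket -> illegal
(4,5): flips 1 -> legal
(5,3): no bracket -> illegal
(5,4): no bracket -> illegal
(5,5): flips 2 -> legal
B mobility = 6
-- W to move --
(0,1): flips 1 -> legal
(0,2): no bracket -> illegal
(0,3): no bracket -> illegal
(1,0): no bracket -> illegal
(1,1): flips 1 -> legal
(1,3): no bracket -> illegal
(2,0): flips 2 -> legal
(3,0): no bracket -> illegal
(3,1): flips 1 -> legal
(3,4): no bracket -> illegal
(4,0): no bracket -> illegal
(4,1): flips 3 -> legal
(5,0): no bracket -> illegal
(5,2): no bracket -> illegal
(5,3): flips 1 -> legal
(5,4): no bracket -> illegal
W mobility = 6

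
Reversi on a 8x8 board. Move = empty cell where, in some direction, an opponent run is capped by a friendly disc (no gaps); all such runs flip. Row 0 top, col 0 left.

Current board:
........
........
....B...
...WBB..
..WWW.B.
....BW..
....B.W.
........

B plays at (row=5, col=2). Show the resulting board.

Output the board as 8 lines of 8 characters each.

Answer: ........
........
....B...
...WBB..
..WBW.B.
..B.BW..
....B.W.
........

Derivation:
Place B at (5,2); scan 8 dirs for brackets.
Dir NW: first cell '.' (not opp) -> no flip
Dir N: opp run (4,2), next='.' -> no flip
Dir NE: opp run (4,3) capped by B -> flip
Dir W: first cell '.' (not opp) -> no flip
Dir E: first cell '.' (not opp) -> no flip
Dir SW: first cell '.' (not opp) -> no flip
Dir S: first cell '.' (not opp) -> no flip
Dir SE: first cell '.' (not opp) -> no flip
All flips: (4,3)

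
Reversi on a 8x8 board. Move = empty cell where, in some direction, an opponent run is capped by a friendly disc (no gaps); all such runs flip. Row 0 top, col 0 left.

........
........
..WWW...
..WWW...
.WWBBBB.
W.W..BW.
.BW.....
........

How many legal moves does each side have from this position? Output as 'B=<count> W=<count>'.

-- B to move --
(1,1): flips 2 -> legal
(1,2): flips 2 -> legal
(1,3): flips 2 -> legal
(1,4): flips 2 -> legal
(1,5): no bracket -> illegal
(2,1): flips 1 -> legal
(2,5): flips 1 -> legal
(3,0): no bracket -> illegal
(3,1): no bracket -> illegal
(3,5): no bracket -> illegal
(4,0): flips 2 -> legal
(4,7): no bracket -> illegal
(5,1): no bracket -> illegal
(5,3): no bracket -> illegal
(5,7): flips 1 -> legal
(6,0): no bracket -> illegal
(6,3): flips 1 -> legal
(6,5): no bracket -> illegal
(6,6): flips 1 -> legal
(6,7): flips 1 -> legal
(7,1): no bracket -> illegal
(7,2): no bracket -> illegal
(7,3): no bracket -> illegal
B mobility = 11
-- W to move --
(3,5): no bracket -> illegal
(3,6): flips 1 -> legal
(3,7): no bracket -> illegal
(4,7): flips 4 -> legal
(5,1): no bracket -> illegal
(5,3): flips 1 -> legal
(5,4): flips 3 -> legal
(5,7): no bracket -> illegal
(6,0): flips 1 -> legal
(6,4): no bracket -> illegal
(6,5): no bracket -> illegal
(6,6): flips 2 -> legal
(7,0): flips 1 -> legal
(7,1): no bracket -> illegal
(7,2): flips 1 -> legal
W mobility = 8

Answer: B=11 W=8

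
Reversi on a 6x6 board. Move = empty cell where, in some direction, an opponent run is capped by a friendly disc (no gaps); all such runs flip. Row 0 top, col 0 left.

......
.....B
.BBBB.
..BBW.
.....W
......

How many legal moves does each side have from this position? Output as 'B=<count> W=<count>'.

-- B to move --
(2,5): no bracket -> illegal
(3,5): flips 1 -> legal
(4,3): no bracket -> illegal
(4,4): flips 1 -> legal
(5,4): no bracket -> illegal
(5,5): no bracket -> illegal
B mobility = 2
-- W to move --
(0,4): no bracket -> illegal
(0,5): no bracket -> illegal
(1,0): no bracket -> illegal
(1,1): no bracket -> illegal
(1,2): flips 1 -> legal
(1,3): no bracket -> illegal
(1,4): flips 1 -> legal
(2,0): no bracket -> illegal
(2,5): no bracket -> illegal
(3,0): no bracket -> illegal
(3,1): flips 2 -> legal
(3,5): no bracket -> illegal
(4,1): no bracket -> illegal
(4,2): no bracket -> illegal
(4,3): no bracket -> illegal
(4,4): no bracket -> illegal
W mobility = 3

Answer: B=2 W=3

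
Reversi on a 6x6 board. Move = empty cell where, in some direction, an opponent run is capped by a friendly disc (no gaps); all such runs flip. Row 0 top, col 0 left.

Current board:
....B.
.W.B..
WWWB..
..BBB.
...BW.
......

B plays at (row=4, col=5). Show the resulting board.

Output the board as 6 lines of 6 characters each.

Place B at (4,5); scan 8 dirs for brackets.
Dir NW: first cell 'B' (not opp) -> no flip
Dir N: first cell '.' (not opp) -> no flip
Dir NE: edge -> no flip
Dir W: opp run (4,4) capped by B -> flip
Dir E: edge -> no flip
Dir SW: first cell '.' (not opp) -> no flip
Dir S: first cell '.' (not opp) -> no flip
Dir SE: edge -> no flip
All flips: (4,4)

Answer: ....B.
.W.B..
WWWB..
..BBB.
...BBB
......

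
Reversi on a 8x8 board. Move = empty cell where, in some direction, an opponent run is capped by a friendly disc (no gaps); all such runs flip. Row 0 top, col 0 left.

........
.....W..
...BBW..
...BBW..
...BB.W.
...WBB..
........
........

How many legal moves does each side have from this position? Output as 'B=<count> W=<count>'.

Answer: B=9 W=7

Derivation:
-- B to move --
(0,4): no bracket -> illegal
(0,5): no bracket -> illegal
(0,6): flips 1 -> legal
(1,4): no bracket -> illegal
(1,6): flips 1 -> legal
(2,6): flips 2 -> legal
(3,6): flips 1 -> legal
(3,7): flips 1 -> legal
(4,2): no bracket -> illegal
(4,5): no bracket -> illegal
(4,7): no bracket -> illegal
(5,2): flips 1 -> legal
(5,6): no bracket -> illegal
(5,7): flips 2 -> legal
(6,2): flips 1 -> legal
(6,3): flips 1 -> legal
(6,4): no bracket -> illegal
B mobility = 9
-- W to move --
(1,2): no bracket -> illegal
(1,3): flips 4 -> legal
(1,4): no bracket -> illegal
(2,2): flips 2 -> legal
(3,2): flips 2 -> legal
(4,2): flips 2 -> legal
(4,5): no bracket -> illegal
(5,2): flips 2 -> legal
(5,6): flips 2 -> legal
(6,3): no bracket -> illegal
(6,4): flips 1 -> legal
(6,5): no bracket -> illegal
(6,6): no bracket -> illegal
W mobility = 7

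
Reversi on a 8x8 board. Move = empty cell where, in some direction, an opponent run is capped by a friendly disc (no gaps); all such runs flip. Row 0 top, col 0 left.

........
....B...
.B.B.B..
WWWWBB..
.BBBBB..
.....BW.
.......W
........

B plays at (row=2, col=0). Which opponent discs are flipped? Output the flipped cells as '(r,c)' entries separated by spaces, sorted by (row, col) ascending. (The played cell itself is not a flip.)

Answer: (3,1)

Derivation:
Dir NW: edge -> no flip
Dir N: first cell '.' (not opp) -> no flip
Dir NE: first cell '.' (not opp) -> no flip
Dir W: edge -> no flip
Dir E: first cell 'B' (not opp) -> no flip
Dir SW: edge -> no flip
Dir S: opp run (3,0), next='.' -> no flip
Dir SE: opp run (3,1) capped by B -> flip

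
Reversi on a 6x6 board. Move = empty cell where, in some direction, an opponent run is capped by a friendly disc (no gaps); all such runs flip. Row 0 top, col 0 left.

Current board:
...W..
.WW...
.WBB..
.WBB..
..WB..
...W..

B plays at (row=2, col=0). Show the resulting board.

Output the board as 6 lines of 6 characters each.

Answer: ...W..
.WW...
BBBB..
.WBB..
..WB..
...W..

Derivation:
Place B at (2,0); scan 8 dirs for brackets.
Dir NW: edge -> no flip
Dir N: first cell '.' (not opp) -> no flip
Dir NE: opp run (1,1), next='.' -> no flip
Dir W: edge -> no flip
Dir E: opp run (2,1) capped by B -> flip
Dir SW: edge -> no flip
Dir S: first cell '.' (not opp) -> no flip
Dir SE: opp run (3,1) (4,2) (5,3), next=edge -> no flip
All flips: (2,1)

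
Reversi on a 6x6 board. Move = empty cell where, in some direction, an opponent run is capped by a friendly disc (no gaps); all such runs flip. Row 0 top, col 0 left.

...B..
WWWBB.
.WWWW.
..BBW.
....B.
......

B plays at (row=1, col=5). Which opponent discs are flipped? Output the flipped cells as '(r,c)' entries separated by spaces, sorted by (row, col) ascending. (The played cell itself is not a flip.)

Answer: (2,4)

Derivation:
Dir NW: first cell '.' (not opp) -> no flip
Dir N: first cell '.' (not opp) -> no flip
Dir NE: edge -> no flip
Dir W: first cell 'B' (not opp) -> no flip
Dir E: edge -> no flip
Dir SW: opp run (2,4) capped by B -> flip
Dir S: first cell '.' (not opp) -> no flip
Dir SE: edge -> no flip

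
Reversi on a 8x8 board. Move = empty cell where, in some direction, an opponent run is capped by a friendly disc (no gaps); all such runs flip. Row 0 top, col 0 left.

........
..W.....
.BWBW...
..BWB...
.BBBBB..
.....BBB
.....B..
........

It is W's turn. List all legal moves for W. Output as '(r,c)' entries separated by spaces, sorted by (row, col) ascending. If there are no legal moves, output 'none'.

Answer: (1,3) (2,0) (3,0) (3,1) (3,5) (5,1) (5,2) (5,3) (5,4) (6,6) (6,7)

Derivation:
(1,0): no bracket -> illegal
(1,1): no bracket -> illegal
(1,3): flips 1 -> legal
(1,4): no bracket -> illegal
(2,0): flips 1 -> legal
(2,5): no bracket -> illegal
(3,0): flips 1 -> legal
(3,1): flips 1 -> legal
(3,5): flips 1 -> legal
(3,6): no bracket -> illegal
(4,0): no bracket -> illegal
(4,6): no bracket -> illegal
(4,7): no bracket -> illegal
(5,0): no bracket -> illegal
(5,1): flips 1 -> legal
(5,2): flips 2 -> legal
(5,3): flips 1 -> legal
(5,4): flips 2 -> legal
(6,4): no bracket -> illegal
(6,6): flips 2 -> legal
(6,7): flips 4 -> legal
(7,4): no bracket -> illegal
(7,5): no bracket -> illegal
(7,6): no bracket -> illegal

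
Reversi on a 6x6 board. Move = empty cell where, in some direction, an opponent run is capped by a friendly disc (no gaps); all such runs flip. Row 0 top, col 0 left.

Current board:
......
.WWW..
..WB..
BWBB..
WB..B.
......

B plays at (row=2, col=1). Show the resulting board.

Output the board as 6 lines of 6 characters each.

Answer: ......
.WWW..
.BBB..
BBBB..
WB..B.
......

Derivation:
Place B at (2,1); scan 8 dirs for brackets.
Dir NW: first cell '.' (not opp) -> no flip
Dir N: opp run (1,1), next='.' -> no flip
Dir NE: opp run (1,2), next='.' -> no flip
Dir W: first cell '.' (not opp) -> no flip
Dir E: opp run (2,2) capped by B -> flip
Dir SW: first cell 'B' (not opp) -> no flip
Dir S: opp run (3,1) capped by B -> flip
Dir SE: first cell 'B' (not opp) -> no flip
All flips: (2,2) (3,1)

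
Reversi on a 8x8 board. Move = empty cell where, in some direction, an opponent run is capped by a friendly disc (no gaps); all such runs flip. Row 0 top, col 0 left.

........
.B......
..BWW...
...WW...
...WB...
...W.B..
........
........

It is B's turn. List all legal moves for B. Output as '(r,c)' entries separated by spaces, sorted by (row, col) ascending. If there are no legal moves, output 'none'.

Answer: (1,4) (2,5) (4,2) (6,2)

Derivation:
(1,2): no bracket -> illegal
(1,3): no bracket -> illegal
(1,4): flips 2 -> legal
(1,5): no bracket -> illegal
(2,5): flips 2 -> legal
(3,2): no bracket -> illegal
(3,5): no bracket -> illegal
(4,2): flips 1 -> legal
(4,5): no bracket -> illegal
(5,2): no bracket -> illegal
(5,4): no bracket -> illegal
(6,2): flips 1 -> legal
(6,3): no bracket -> illegal
(6,4): no bracket -> illegal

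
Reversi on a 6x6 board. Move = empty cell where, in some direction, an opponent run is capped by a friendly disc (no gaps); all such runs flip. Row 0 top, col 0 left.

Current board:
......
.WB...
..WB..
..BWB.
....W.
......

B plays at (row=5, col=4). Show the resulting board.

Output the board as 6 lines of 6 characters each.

Place B at (5,4); scan 8 dirs for brackets.
Dir NW: first cell '.' (not opp) -> no flip
Dir N: opp run (4,4) capped by B -> flip
Dir NE: first cell '.' (not opp) -> no flip
Dir W: first cell '.' (not opp) -> no flip
Dir E: first cell '.' (not opp) -> no flip
Dir SW: edge -> no flip
Dir S: edge -> no flip
Dir SE: edge -> no flip
All flips: (4,4)

Answer: ......
.WB...
..WB..
..BWB.
....B.
....B.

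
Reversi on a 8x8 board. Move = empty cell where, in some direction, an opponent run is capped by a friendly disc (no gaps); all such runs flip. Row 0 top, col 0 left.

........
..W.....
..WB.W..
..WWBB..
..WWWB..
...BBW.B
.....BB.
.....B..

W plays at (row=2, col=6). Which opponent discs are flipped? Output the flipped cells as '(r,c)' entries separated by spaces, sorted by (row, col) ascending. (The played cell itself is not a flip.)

Dir NW: first cell '.' (not opp) -> no flip
Dir N: first cell '.' (not opp) -> no flip
Dir NE: first cell '.' (not opp) -> no flip
Dir W: first cell 'W' (not opp) -> no flip
Dir E: first cell '.' (not opp) -> no flip
Dir SW: opp run (3,5) capped by W -> flip
Dir S: first cell '.' (not opp) -> no flip
Dir SE: first cell '.' (not opp) -> no flip

Answer: (3,5)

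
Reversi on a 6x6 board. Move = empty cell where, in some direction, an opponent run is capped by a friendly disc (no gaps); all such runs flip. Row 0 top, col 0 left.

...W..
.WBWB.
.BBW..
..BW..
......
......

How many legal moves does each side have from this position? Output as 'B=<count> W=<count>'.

Answer: B=7 W=8

Derivation:
-- B to move --
(0,0): flips 1 -> legal
(0,1): flips 1 -> legal
(0,2): no bracket -> illegal
(0,4): flips 1 -> legal
(1,0): flips 1 -> legal
(2,0): no bracket -> illegal
(2,4): flips 1 -> legal
(3,4): flips 2 -> legal
(4,2): no bracket -> illegal
(4,3): no bracket -> illegal
(4,4): flips 1 -> legal
B mobility = 7
-- W to move --
(0,1): flips 1 -> legal
(0,2): no bracket -> illegal
(0,4): no bracket -> illegal
(0,5): flips 1 -> legal
(1,0): no bracket -> illegal
(1,5): flips 1 -> legal
(2,0): flips 2 -> legal
(2,4): no bracket -> illegal
(2,5): flips 1 -> legal
(3,0): flips 2 -> legal
(3,1): flips 3 -> legal
(4,1): flips 1 -> legal
(4,2): no bracket -> illegal
(4,3): no bracket -> illegal
W mobility = 8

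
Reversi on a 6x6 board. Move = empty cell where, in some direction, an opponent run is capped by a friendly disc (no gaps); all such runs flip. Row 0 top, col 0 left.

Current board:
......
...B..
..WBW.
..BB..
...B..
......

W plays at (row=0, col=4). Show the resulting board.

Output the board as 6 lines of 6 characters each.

Place W at (0,4); scan 8 dirs for brackets.
Dir NW: edge -> no flip
Dir N: edge -> no flip
Dir NE: edge -> no flip
Dir W: first cell '.' (not opp) -> no flip
Dir E: first cell '.' (not opp) -> no flip
Dir SW: opp run (1,3) capped by W -> flip
Dir S: first cell '.' (not opp) -> no flip
Dir SE: first cell '.' (not opp) -> no flip
All flips: (1,3)

Answer: ....W.
...W..
..WBW.
..BB..
...B..
......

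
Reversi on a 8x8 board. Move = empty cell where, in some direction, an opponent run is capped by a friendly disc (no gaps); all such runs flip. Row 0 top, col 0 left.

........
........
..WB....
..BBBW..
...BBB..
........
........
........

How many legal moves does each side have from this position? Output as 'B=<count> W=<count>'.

Answer: B=6 W=5

Derivation:
-- B to move --
(1,1): flips 1 -> legal
(1,2): flips 1 -> legal
(1,3): no bracket -> illegal
(2,1): flips 1 -> legal
(2,4): no bracket -> illegal
(2,5): flips 1 -> legal
(2,6): flips 1 -> legal
(3,1): no bracket -> illegal
(3,6): flips 1 -> legal
(4,6): no bracket -> illegal
B mobility = 6
-- W to move --
(1,2): no bracket -> illegal
(1,3): no bracket -> illegal
(1,4): no bracket -> illegal
(2,1): no bracket -> illegal
(2,4): flips 1 -> legal
(2,5): no bracket -> illegal
(3,1): flips 3 -> legal
(3,6): no bracket -> illegal
(4,1): no bracket -> illegal
(4,2): flips 1 -> legal
(4,6): no bracket -> illegal
(5,2): no bracket -> illegal
(5,3): flips 1 -> legal
(5,4): no bracket -> illegal
(5,5): flips 3 -> legal
(5,6): no bracket -> illegal
W mobility = 5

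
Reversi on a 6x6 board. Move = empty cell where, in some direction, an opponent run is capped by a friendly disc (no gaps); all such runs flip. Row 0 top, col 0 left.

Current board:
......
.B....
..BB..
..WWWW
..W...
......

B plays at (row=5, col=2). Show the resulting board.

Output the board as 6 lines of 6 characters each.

Answer: ......
.B....
..BB..
..BWWW
..B...
..B...

Derivation:
Place B at (5,2); scan 8 dirs for brackets.
Dir NW: first cell '.' (not opp) -> no flip
Dir N: opp run (4,2) (3,2) capped by B -> flip
Dir NE: first cell '.' (not opp) -> no flip
Dir W: first cell '.' (not opp) -> no flip
Dir E: first cell '.' (not opp) -> no flip
Dir SW: edge -> no flip
Dir S: edge -> no flip
Dir SE: edge -> no flip
All flips: (3,2) (4,2)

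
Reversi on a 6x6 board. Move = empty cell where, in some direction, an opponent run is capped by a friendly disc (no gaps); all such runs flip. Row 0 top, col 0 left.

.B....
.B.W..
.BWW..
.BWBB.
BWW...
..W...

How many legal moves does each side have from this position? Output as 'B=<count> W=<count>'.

-- B to move --
(0,2): no bracket -> illegal
(0,3): flips 2 -> legal
(0,4): flips 2 -> legal
(1,2): flips 1 -> legal
(1,4): no bracket -> illegal
(2,4): flips 2 -> legal
(3,0): no bracket -> illegal
(4,3): flips 3 -> legal
(5,0): no bracket -> illegal
(5,1): flips 2 -> legal
(5,3): flips 1 -> legal
B mobility = 7
-- W to move --
(0,0): flips 1 -> legal
(0,2): no bracket -> illegal
(1,0): flips 1 -> legal
(1,2): no bracket -> illegal
(2,0): flips 2 -> legal
(2,4): flips 1 -> legal
(2,5): no bracket -> illegal
(3,0): flips 1 -> legal
(3,5): flips 2 -> legal
(4,3): flips 1 -> legal
(4,4): flips 1 -> legal
(4,5): flips 1 -> legal
(5,0): no bracket -> illegal
(5,1): no bracket -> illegal
W mobility = 9

Answer: B=7 W=9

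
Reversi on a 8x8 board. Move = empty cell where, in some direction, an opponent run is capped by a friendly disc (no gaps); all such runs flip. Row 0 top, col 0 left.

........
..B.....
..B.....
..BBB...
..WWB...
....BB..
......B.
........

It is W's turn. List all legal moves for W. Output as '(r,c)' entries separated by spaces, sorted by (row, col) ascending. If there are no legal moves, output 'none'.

(0,1): no bracket -> illegal
(0,2): flips 3 -> legal
(0,3): no bracket -> illegal
(1,1): no bracket -> illegal
(1,3): no bracket -> illegal
(2,1): flips 1 -> legal
(2,3): flips 1 -> legal
(2,4): flips 1 -> legal
(2,5): flips 1 -> legal
(3,1): no bracket -> illegal
(3,5): no bracket -> illegal
(4,1): no bracket -> illegal
(4,5): flips 1 -> legal
(4,6): no bracket -> illegal
(5,3): no bracket -> illegal
(5,6): no bracket -> illegal
(5,7): no bracket -> illegal
(6,3): no bracket -> illegal
(6,4): no bracket -> illegal
(6,5): flips 1 -> legal
(6,7): no bracket -> illegal
(7,5): no bracket -> illegal
(7,6): no bracket -> illegal
(7,7): no bracket -> illegal

Answer: (0,2) (2,1) (2,3) (2,4) (2,5) (4,5) (6,5)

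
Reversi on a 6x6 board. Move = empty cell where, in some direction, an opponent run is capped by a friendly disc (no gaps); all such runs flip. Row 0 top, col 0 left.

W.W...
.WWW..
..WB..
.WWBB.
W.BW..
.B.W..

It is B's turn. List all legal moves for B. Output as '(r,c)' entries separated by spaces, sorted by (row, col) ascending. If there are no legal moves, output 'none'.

Answer: (0,1) (0,3) (2,0) (2,1) (3,0) (4,1) (4,4) (5,2)

Derivation:
(0,1): flips 1 -> legal
(0,3): flips 1 -> legal
(0,4): no bracket -> illegal
(1,0): no bracket -> illegal
(1,4): no bracket -> illegal
(2,0): flips 1 -> legal
(2,1): flips 1 -> legal
(2,4): no bracket -> illegal
(3,0): flips 2 -> legal
(4,1): flips 1 -> legal
(4,4): flips 1 -> legal
(5,0): no bracket -> illegal
(5,2): flips 1 -> legal
(5,4): no bracket -> illegal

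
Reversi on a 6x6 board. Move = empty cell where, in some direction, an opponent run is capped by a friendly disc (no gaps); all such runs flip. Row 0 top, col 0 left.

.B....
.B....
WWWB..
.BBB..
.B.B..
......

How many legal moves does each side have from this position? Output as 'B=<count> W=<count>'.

-- B to move --
(1,0): flips 1 -> legal
(1,2): flips 1 -> legal
(1,3): flips 1 -> legal
(3,0): no bracket -> illegal
B mobility = 3
-- W to move --
(0,0): flips 1 -> legal
(0,2): flips 1 -> legal
(1,0): no bracket -> illegal
(1,2): no bracket -> illegal
(1,3): no bracket -> illegal
(1,4): no bracket -> illegal
(2,4): flips 1 -> legal
(3,0): no bracket -> illegal
(3,4): no bracket -> illegal
(4,0): flips 1 -> legal
(4,2): flips 2 -> legal
(4,4): flips 1 -> legal
(5,0): no bracket -> illegal
(5,1): flips 2 -> legal
(5,2): no bracket -> illegal
(5,3): no bracket -> illegal
(5,4): flips 2 -> legal
W mobility = 8

Answer: B=3 W=8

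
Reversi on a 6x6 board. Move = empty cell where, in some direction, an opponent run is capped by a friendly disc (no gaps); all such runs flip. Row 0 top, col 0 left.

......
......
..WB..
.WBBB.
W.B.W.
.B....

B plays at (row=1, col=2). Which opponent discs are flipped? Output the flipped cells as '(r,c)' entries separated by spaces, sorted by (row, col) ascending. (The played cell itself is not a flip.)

Answer: (2,2)

Derivation:
Dir NW: first cell '.' (not opp) -> no flip
Dir N: first cell '.' (not opp) -> no flip
Dir NE: first cell '.' (not opp) -> no flip
Dir W: first cell '.' (not opp) -> no flip
Dir E: first cell '.' (not opp) -> no flip
Dir SW: first cell '.' (not opp) -> no flip
Dir S: opp run (2,2) capped by B -> flip
Dir SE: first cell 'B' (not opp) -> no flip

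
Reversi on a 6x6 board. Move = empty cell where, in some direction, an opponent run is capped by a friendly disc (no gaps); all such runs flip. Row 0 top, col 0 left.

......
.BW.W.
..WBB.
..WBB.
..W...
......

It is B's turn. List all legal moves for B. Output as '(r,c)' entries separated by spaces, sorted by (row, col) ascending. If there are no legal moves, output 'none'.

Answer: (0,1) (0,4) (0,5) (1,3) (2,1) (3,1) (4,1) (5,1)

Derivation:
(0,1): flips 1 -> legal
(0,2): no bracket -> illegal
(0,3): no bracket -> illegal
(0,4): flips 1 -> legal
(0,5): flips 1 -> legal
(1,3): flips 1 -> legal
(1,5): no bracket -> illegal
(2,1): flips 1 -> legal
(2,5): no bracket -> illegal
(3,1): flips 1 -> legal
(4,1): flips 1 -> legal
(4,3): no bracket -> illegal
(5,1): flips 1 -> legal
(5,2): no bracket -> illegal
(5,3): no bracket -> illegal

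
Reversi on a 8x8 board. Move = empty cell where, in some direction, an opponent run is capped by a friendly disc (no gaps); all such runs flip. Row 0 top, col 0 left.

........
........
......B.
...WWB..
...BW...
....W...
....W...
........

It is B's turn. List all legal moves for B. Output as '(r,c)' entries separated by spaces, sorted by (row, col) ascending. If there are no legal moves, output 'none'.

Answer: (2,3) (2,5) (3,2) (4,5) (5,3) (6,5)

Derivation:
(2,2): no bracket -> illegal
(2,3): flips 1 -> legal
(2,4): no bracket -> illegal
(2,5): flips 1 -> legal
(3,2): flips 2 -> legal
(4,2): no bracket -> illegal
(4,5): flips 1 -> legal
(5,3): flips 1 -> legal
(5,5): no bracket -> illegal
(6,3): no bracket -> illegal
(6,5): flips 1 -> legal
(7,3): no bracket -> illegal
(7,4): no bracket -> illegal
(7,5): no bracket -> illegal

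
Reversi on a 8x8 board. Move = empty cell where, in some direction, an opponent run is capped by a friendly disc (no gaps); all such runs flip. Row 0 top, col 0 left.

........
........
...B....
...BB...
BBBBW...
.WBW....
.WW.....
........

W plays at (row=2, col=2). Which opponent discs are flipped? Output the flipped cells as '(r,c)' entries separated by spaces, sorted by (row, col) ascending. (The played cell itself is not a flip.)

Dir NW: first cell '.' (not opp) -> no flip
Dir N: first cell '.' (not opp) -> no flip
Dir NE: first cell '.' (not opp) -> no flip
Dir W: first cell '.' (not opp) -> no flip
Dir E: opp run (2,3), next='.' -> no flip
Dir SW: first cell '.' (not opp) -> no flip
Dir S: first cell '.' (not opp) -> no flip
Dir SE: opp run (3,3) capped by W -> flip

Answer: (3,3)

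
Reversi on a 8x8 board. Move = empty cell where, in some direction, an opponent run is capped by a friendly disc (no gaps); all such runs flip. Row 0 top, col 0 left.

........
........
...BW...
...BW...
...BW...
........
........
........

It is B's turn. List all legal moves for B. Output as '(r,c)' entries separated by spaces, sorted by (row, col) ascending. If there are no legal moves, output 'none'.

(1,3): no bracket -> illegal
(1,4): no bracket -> illegal
(1,5): flips 1 -> legal
(2,5): flips 2 -> legal
(3,5): flips 1 -> legal
(4,5): flips 2 -> legal
(5,3): no bracket -> illegal
(5,4): no bracket -> illegal
(5,5): flips 1 -> legal

Answer: (1,5) (2,5) (3,5) (4,5) (5,5)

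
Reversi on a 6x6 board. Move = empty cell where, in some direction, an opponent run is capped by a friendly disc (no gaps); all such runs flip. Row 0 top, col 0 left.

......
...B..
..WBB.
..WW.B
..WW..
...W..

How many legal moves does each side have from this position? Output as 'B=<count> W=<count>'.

-- B to move --
(1,1): no bracket -> illegal
(1,2): no bracket -> illegal
(2,1): flips 1 -> legal
(3,1): flips 1 -> legal
(3,4): no bracket -> illegal
(4,1): flips 1 -> legal
(4,4): no bracket -> illegal
(5,1): flips 2 -> legal
(5,2): no bracket -> illegal
(5,4): no bracket -> illegal
B mobility = 4
-- W to move --
(0,2): no bracket -> illegal
(0,3): flips 2 -> legal
(0,4): flips 1 -> legal
(1,2): no bracket -> illegal
(1,4): flips 1 -> legal
(1,5): flips 1 -> legal
(2,5): flips 2 -> legal
(3,4): no bracket -> illegal
(4,4): no bracket -> illegal
(4,5): no bracket -> illegal
W mobility = 5

Answer: B=4 W=5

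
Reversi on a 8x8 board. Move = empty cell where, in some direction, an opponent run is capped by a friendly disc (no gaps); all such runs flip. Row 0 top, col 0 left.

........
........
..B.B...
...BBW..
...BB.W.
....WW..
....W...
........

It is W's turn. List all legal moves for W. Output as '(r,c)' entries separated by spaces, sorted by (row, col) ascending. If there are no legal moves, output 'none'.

Answer: (1,1) (1,3) (1,4) (3,2) (5,3)

Derivation:
(1,1): flips 3 -> legal
(1,2): no bracket -> illegal
(1,3): flips 1 -> legal
(1,4): flips 3 -> legal
(1,5): no bracket -> illegal
(2,1): no bracket -> illegal
(2,3): no bracket -> illegal
(2,5): no bracket -> illegal
(3,1): no bracket -> illegal
(3,2): flips 3 -> legal
(4,2): no bracket -> illegal
(4,5): no bracket -> illegal
(5,2): no bracket -> illegal
(5,3): flips 1 -> legal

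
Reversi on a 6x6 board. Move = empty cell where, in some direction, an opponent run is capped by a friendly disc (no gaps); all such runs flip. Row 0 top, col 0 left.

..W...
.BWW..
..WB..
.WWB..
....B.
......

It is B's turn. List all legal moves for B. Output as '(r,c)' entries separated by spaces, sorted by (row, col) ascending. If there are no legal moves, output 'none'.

Answer: (0,1) (0,3) (1,4) (2,1) (3,0) (4,1)

Derivation:
(0,1): flips 1 -> legal
(0,3): flips 1 -> legal
(0,4): no bracket -> illegal
(1,4): flips 2 -> legal
(2,0): no bracket -> illegal
(2,1): flips 1 -> legal
(2,4): no bracket -> illegal
(3,0): flips 2 -> legal
(4,0): no bracket -> illegal
(4,1): flips 1 -> legal
(4,2): no bracket -> illegal
(4,3): no bracket -> illegal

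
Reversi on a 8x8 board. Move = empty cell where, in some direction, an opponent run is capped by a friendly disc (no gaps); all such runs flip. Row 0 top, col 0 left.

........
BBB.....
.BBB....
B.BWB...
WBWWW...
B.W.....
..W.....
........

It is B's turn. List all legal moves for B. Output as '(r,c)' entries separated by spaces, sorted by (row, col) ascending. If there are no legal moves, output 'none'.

Answer: (4,5) (5,3) (5,4) (5,5) (6,1) (6,3) (7,2)

Derivation:
(2,4): no bracket -> illegal
(3,1): no bracket -> illegal
(3,5): no bracket -> illegal
(4,5): flips 3 -> legal
(5,1): no bracket -> illegal
(5,3): flips 2 -> legal
(5,4): flips 2 -> legal
(5,5): flips 2 -> legal
(6,1): flips 2 -> legal
(6,3): flips 1 -> legal
(7,1): no bracket -> illegal
(7,2): flips 3 -> legal
(7,3): no bracket -> illegal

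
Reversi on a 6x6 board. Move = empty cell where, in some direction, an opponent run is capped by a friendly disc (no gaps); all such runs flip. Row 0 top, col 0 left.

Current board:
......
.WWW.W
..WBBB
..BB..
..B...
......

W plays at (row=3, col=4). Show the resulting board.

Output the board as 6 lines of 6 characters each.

Answer: ......
.WWW.W
..WWBB
..BBW.
..B...
......

Derivation:
Place W at (3,4); scan 8 dirs for brackets.
Dir NW: opp run (2,3) capped by W -> flip
Dir N: opp run (2,4), next='.' -> no flip
Dir NE: opp run (2,5), next=edge -> no flip
Dir W: opp run (3,3) (3,2), next='.' -> no flip
Dir E: first cell '.' (not opp) -> no flip
Dir SW: first cell '.' (not opp) -> no flip
Dir S: first cell '.' (not opp) -> no flip
Dir SE: first cell '.' (not opp) -> no flip
All flips: (2,3)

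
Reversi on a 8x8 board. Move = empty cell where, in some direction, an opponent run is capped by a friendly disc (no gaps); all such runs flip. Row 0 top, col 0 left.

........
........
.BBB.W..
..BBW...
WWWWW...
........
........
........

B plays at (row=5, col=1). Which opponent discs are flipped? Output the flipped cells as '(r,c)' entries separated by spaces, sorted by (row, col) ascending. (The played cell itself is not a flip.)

Answer: (4,2)

Derivation:
Dir NW: opp run (4,0), next=edge -> no flip
Dir N: opp run (4,1), next='.' -> no flip
Dir NE: opp run (4,2) capped by B -> flip
Dir W: first cell '.' (not opp) -> no flip
Dir E: first cell '.' (not opp) -> no flip
Dir SW: first cell '.' (not opp) -> no flip
Dir S: first cell '.' (not opp) -> no flip
Dir SE: first cell '.' (not opp) -> no flip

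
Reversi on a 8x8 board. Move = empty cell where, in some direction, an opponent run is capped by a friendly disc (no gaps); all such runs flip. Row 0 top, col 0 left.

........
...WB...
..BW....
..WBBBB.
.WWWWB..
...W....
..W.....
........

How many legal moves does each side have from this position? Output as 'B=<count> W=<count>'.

Answer: B=13 W=12

Derivation:
-- B to move --
(0,2): no bracket -> illegal
(0,3): flips 2 -> legal
(0,4): flips 1 -> legal
(1,2): flips 2 -> legal
(2,1): no bracket -> illegal
(2,4): flips 1 -> legal
(3,0): no bracket -> illegal
(3,1): flips 1 -> legal
(4,0): flips 4 -> legal
(5,0): flips 3 -> legal
(5,1): flips 1 -> legal
(5,2): flips 3 -> legal
(5,4): flips 1 -> legal
(5,5): flips 1 -> legal
(6,1): no bracket -> illegal
(6,3): flips 2 -> legal
(6,4): no bracket -> illegal
(7,1): flips 3 -> legal
(7,2): no bracket -> illegal
(7,3): no bracket -> illegal
B mobility = 13
-- W to move --
(0,3): no bracket -> illegal
(0,4): no bracket -> illegal
(0,5): flips 1 -> legal
(1,1): flips 2 -> legal
(1,2): flips 1 -> legal
(1,5): flips 1 -> legal
(2,1): flips 1 -> legal
(2,4): flips 2 -> legal
(2,5): flips 1 -> legal
(2,6): flips 1 -> legal
(2,7): no bracket -> illegal
(3,1): flips 1 -> legal
(3,7): flips 4 -> legal
(4,6): flips 1 -> legal
(4,7): no bracket -> illegal
(5,4): no bracket -> illegal
(5,5): no bracket -> illegal
(5,6): flips 2 -> legal
W mobility = 12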